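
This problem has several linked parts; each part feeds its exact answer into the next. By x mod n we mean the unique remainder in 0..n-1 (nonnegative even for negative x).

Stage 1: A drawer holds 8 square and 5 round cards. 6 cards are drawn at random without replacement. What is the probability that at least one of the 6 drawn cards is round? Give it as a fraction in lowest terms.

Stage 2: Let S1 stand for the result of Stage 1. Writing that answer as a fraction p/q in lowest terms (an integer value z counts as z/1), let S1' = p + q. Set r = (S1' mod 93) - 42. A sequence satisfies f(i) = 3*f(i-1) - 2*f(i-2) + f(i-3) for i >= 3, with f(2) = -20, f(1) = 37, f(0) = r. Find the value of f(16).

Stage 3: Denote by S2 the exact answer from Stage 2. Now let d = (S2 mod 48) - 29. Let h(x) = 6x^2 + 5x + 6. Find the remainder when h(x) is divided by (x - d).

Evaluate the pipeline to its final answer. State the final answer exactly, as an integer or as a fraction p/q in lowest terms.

Stage 1: total draws C(13,6) = 1716; complement C(8,6) = 28; favorable 1716 - 28 = 1688; P = 422/429; answer 422/429
Stage 2: S1 = 422/429; threaded value p + q = 851; r = -28; f(3) = 3*(-20) - 2*(37) + 1*(-28) = -162; iterating: f(3)=-162, f(4)=-409, f(5)=-923, f(6)=-2113, f(7)=-4902, f(8)=-11403, f(9)=-26518, f(10)=-61650, f(11)=-143317, f(12)=-333169, f(13)=-774523, f(14)=-1800548, f(15)=-4185767, f(16)=-9730728; answer -9730728
Stage 3: S2 = -9730728; d = -5; remainder = value at the root: 6*(-5)^2 + 5*(-5)^1 + 6 = (150) + (-25) + (6) = 131; answer 131

131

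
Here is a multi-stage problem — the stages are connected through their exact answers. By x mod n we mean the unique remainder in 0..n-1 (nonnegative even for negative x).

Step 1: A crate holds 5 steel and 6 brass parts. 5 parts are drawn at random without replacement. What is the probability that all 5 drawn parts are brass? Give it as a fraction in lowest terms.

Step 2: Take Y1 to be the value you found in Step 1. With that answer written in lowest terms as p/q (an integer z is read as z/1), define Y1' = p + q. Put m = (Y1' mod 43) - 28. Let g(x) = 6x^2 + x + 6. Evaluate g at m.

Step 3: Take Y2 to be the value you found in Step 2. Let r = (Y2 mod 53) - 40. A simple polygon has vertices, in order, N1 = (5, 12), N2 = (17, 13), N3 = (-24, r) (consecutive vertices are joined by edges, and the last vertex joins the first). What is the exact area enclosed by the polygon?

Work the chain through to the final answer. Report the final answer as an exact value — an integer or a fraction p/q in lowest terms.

Step 1: total draws C(11,5) = 462; favorable C(6,5) = 6; P = 1/77; answer 1/77
Step 2: Y1 = 1/77; threaded value p + q = 78; m = 7; 6*(7)^2 + 1*(7)^1 + 6 = (294) + (7) + (6) = 307; answer 307
Step 3: Y2 = 307; r = 2; cross terms: (5*13 - 17*12)=-139, (17*2 - -24*13)=346, (-24*12 - 5*2)=-298; twice the area = |-91| = 91; area = 91/2; answer 91/2

91/2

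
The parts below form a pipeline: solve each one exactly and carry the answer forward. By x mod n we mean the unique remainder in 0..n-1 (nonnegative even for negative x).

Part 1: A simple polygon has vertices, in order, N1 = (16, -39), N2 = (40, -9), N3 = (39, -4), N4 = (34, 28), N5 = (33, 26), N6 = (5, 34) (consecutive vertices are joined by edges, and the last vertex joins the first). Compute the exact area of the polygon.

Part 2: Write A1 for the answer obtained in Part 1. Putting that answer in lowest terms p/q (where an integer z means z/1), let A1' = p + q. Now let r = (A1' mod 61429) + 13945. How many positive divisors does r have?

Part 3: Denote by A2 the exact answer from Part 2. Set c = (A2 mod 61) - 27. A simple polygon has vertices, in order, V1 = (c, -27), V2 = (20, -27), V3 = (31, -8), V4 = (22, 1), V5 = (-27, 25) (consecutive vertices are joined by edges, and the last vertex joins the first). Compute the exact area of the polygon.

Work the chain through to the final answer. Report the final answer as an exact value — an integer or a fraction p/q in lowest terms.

1235

Part 1: cross terms: (16*-9 - 40*-39)=1416, (40*-4 - 39*-9)=191, (39*28 - 34*-4)=1228, (34*26 - 33*28)=-40, (33*34 - 5*26)=992, (5*-39 - 16*34)=-739; twice the area = |3048| = 3048; area = 1524; answer 1524
Part 2: A1 = 1524; threaded value p + q = 1525; r = 15470; 15470 = 2 * 5 * 7 * 13 * 17; number of divisors = (1+1) * (1+1) * (1+1) * (1+1) * (1+1) = 32; answer 32
Part 3: A2 = 32; c = 5; cross terms: (5*-27 - 20*-27)=405, (20*-8 - 31*-27)=677, (31*1 - 22*-8)=207, (22*25 - -27*1)=577, (-27*-27 - 5*25)=604; twice the area = |2470| = 2470; area = 1235; answer 1235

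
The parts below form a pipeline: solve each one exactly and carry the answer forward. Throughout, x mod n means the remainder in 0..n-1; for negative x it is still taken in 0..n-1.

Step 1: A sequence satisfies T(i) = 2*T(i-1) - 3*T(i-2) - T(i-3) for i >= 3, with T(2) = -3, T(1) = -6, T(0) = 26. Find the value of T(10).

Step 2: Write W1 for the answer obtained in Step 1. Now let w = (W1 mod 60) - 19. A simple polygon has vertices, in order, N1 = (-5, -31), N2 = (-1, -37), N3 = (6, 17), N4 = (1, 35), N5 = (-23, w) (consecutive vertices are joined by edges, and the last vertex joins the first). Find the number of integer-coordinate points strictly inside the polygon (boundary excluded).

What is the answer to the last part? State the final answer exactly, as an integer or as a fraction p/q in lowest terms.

Step 1: T(3) = 2*(-3) - 3*(-6) - 1*(26) = -14; iterating: T(3)=-14, T(4)=-13, T(5)=19, T(6)=91, T(7)=138, T(8)=-16, T(9)=-537, T(10)=-1164; answer -1164
Step 2: W1 = -1164; w = 17; cross terms: (-5*-37 - -1*-31)=154, (-1*17 - 6*-37)=205, (6*35 - 1*17)=193, (1*17 - -23*35)=822, (-23*-31 - -5*17)=798; twice the area = |2172| = 2172; area = 1086; boundary points = 2 + 1 + 1 + 6 + 6 = 16; strictly interior points = area - boundary/2 + 1 = 1079; answer 1079

1079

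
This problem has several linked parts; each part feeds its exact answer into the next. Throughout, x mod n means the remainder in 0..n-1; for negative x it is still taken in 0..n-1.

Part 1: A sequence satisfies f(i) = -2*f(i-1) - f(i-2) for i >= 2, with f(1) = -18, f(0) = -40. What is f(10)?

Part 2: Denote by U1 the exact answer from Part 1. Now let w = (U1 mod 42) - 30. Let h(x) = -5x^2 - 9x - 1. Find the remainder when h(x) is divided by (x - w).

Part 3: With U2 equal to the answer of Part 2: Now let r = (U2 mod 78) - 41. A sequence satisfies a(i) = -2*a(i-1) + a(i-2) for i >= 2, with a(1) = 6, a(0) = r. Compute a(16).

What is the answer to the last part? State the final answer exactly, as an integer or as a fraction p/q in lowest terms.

Part 1: f(2) = -2*(-18) - 1*(-40) = 76; iterating: f(2)=76, f(3)=-134, f(4)=192, f(5)=-250, f(6)=308, f(7)=-366, f(8)=424, f(9)=-482, f(10)=540; answer 540
Part 2: U1 = 540; w = 6; remainder = value at the root: -5*(6)^2 - 9*(6)^1 - 1 = (-180) + (-54) + (-1) = -235; answer -235
Part 3: U2 = -235; r = 36; a(2) = -2*(6) + 1*(36) = 24; iterating: a(2)=24, a(3)=-42, a(4)=108, a(5)=-258, a(6)=624, a(7)=-1506, a(8)=3636, a(9)=-8778, a(10)=21192, a(11)=-51162, a(12)=123516, a(13)=-298194, a(14)=719904, a(15)=-1738002, a(16)=4195908; answer 4195908

4195908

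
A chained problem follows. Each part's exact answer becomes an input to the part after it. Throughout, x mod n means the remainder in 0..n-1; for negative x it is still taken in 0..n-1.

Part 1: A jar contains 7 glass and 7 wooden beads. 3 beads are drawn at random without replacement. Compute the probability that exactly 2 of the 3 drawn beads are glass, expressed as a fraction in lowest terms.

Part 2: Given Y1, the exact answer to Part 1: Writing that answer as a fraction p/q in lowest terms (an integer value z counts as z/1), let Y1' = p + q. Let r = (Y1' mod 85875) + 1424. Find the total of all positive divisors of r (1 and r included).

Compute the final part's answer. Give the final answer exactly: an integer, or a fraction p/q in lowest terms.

2000

Part 1: total draws C(14,3) = 364; favorable C(7,2)*C(7,1) = 147; P = 21/52; answer 21/52
Part 2: Y1 = 21/52; threaded value p + q = 73; r = 1497; 1497 = 3 * 499; sigma = (1 + 3) * (1 + 499) = 4 * 500 = 2000; answer 2000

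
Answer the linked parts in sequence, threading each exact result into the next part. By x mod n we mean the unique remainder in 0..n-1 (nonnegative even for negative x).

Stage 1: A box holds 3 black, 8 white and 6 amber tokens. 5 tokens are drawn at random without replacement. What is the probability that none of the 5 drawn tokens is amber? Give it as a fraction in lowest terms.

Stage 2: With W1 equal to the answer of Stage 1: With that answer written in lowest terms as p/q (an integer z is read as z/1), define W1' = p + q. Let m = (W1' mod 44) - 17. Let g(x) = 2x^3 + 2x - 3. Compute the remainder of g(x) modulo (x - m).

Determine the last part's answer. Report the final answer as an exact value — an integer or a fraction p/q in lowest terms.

Stage 1: total draws C(17,5) = 6188; favorable C(11,5) = 462; P = 33/442; answer 33/442
Stage 2: W1 = 33/442; threaded value p + q = 475; m = 18; remainder = value at the root: 2*(18)^3 + 2*(18)^1 - 3 = (11664) + (36) + (-3) = 11697; answer 11697

11697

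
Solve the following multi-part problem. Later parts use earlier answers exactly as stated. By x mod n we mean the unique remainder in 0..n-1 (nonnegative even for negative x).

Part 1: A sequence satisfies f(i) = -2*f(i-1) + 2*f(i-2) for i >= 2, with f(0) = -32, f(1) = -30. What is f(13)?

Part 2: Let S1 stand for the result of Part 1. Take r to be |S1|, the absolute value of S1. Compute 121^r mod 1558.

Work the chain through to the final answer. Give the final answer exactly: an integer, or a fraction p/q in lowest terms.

1

Part 1: f(2) = -2*(-30) + 2*(-32) = -4; iterating: f(2)=-4, f(3)=-52, f(4)=96, f(5)=-296, f(6)=784, f(7)=-2160, f(8)=5888, f(9)=-16096, f(10)=43968, f(11)=-120128, f(12)=328192, f(13)=-896640; answer -896640
Part 2: S1 = -896640; r = 896640; squarings mod 1558: 121^1=121, 121^2=619, 121^4=1451, 121^8=543, 121^16=387, 121^32=201, 121^64=1451, 121^128=543, 121^256=387, 121^512=201, 121^1024=1451, 121^2048=543, 121^4096=387, 121^8192=201, 121^16384=1451, 121^32768=543, 121^65536=387, 121^131072=201, 121^262144=1451, 121^524288=543; 121^896640 = 121^128 * 121^512 * 121^1024 * 121^2048 * 121^8192 * 121^32768 * 121^65536 * 121^262144 * 121^524288 = 1 (mod 1558); answer 1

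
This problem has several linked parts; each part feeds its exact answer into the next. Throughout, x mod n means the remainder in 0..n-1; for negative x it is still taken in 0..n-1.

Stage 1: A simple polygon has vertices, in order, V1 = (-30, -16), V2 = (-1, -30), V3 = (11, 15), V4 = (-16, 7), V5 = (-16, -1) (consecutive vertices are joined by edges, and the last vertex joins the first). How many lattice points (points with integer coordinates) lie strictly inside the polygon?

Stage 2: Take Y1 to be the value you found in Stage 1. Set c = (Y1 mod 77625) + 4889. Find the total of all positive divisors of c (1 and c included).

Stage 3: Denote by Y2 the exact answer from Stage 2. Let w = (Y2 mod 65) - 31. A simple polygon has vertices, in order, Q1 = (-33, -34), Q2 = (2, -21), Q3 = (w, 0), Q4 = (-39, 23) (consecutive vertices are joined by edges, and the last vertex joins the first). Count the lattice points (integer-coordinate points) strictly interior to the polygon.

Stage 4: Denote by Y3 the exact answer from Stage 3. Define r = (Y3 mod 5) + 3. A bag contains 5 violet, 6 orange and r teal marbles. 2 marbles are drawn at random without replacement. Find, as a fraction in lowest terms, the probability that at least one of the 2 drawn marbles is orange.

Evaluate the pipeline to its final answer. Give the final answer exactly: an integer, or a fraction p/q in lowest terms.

29/51

Stage 1: cross terms: (-30*-30 - -1*-16)=884, (-1*15 - 11*-30)=315, (11*7 - -16*15)=317, (-16*-1 - -16*7)=128, (-16*-16 - -30*-1)=226; twice the area = |1870| = 1870; area = 935; boundary points = 1 + 3 + 1 + 8 + 1 = 14; strictly interior points = area - boundary/2 + 1 = 929; answer 929
Stage 2: Y1 = 929; c = 5818; 5818 = 2 * 2909; sigma = (1 + 2) * (1 + 2909) = 3 * 2910 = 8730; answer 8730
Stage 3: Y2 = 8730; w = -11; cross terms: (-33*-21 - 2*-34)=761, (2*0 - -11*-21)=-231, (-11*23 - -39*0)=-253, (-39*-34 - -33*23)=2085; twice the area = |2362| = 2362; area = 1181; boundary points = 1 + 1 + 1 + 3 = 6; strictly interior points = area - boundary/2 + 1 = 1179; answer 1179
Stage 4: Y3 = 1179; r = 7; total draws C(18,2) = 153; complement C(12,2) = 66; favorable 153 - 66 = 87; P = 29/51; answer 29/51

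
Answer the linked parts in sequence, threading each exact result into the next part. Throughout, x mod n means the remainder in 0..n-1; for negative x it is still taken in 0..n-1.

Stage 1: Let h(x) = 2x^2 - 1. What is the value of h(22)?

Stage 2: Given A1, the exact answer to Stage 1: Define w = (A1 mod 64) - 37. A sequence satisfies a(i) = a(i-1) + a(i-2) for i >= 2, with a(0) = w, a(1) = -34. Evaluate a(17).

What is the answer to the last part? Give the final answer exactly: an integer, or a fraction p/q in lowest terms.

Stage 1: 2*(22)^2 - 1 = (968) + (-1) = 967; answer 967
Stage 2: A1 = 967; w = -30; a(2) = 1*(-34) + 1*(-30) = -64; iterating: a(2)=-64, a(3)=-98, a(4)=-162, a(5)=-260, a(6)=-422, a(7)=-682, a(8)=-1104, a(9)=-1786, a(10)=-2890, a(11)=-4676, a(12)=-7566, a(13)=-12242, a(14)=-19808, a(15)=-32050, a(16)=-51858, a(17)=-83908; answer -83908

-83908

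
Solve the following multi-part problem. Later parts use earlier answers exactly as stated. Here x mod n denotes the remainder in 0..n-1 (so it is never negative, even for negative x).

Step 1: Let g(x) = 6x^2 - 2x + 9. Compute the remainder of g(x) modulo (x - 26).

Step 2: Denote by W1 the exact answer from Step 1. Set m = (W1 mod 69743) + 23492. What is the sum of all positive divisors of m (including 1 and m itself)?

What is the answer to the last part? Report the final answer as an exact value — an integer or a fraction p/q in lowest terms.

33012

Step 1: remainder = value at the root: 6*(26)^2 - 2*(26)^1 + 9 = (4056) + (-52) + (9) = 4013; answer 4013
Step 2: W1 = 4013; m = 27505; 27505 = 5 * 5501; sigma = (1 + 5) * (1 + 5501) = 6 * 5502 = 33012; answer 33012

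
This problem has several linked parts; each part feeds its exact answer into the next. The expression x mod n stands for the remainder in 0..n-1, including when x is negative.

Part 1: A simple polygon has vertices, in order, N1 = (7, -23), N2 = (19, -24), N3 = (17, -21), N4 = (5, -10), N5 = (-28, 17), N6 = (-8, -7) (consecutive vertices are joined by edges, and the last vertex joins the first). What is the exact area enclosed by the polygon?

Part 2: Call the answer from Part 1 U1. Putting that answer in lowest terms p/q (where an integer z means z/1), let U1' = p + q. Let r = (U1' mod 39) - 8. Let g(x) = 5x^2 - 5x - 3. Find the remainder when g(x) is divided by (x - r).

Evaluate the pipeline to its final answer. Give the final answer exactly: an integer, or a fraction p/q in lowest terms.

357

Part 1: cross terms: (7*-24 - 19*-23)=269, (19*-21 - 17*-24)=9, (17*-10 - 5*-21)=-65, (5*17 - -28*-10)=-195, (-28*-7 - -8*17)=332, (-8*-23 - 7*-7)=233; twice the area = |583| = 583; area = 583/2; answer 583/2
Part 2: U1 = 583/2; threaded value p + q = 585; r = -8; remainder = value at the root: 5*(-8)^2 - 5*(-8)^1 - 3 = (320) + (40) + (-3) = 357; answer 357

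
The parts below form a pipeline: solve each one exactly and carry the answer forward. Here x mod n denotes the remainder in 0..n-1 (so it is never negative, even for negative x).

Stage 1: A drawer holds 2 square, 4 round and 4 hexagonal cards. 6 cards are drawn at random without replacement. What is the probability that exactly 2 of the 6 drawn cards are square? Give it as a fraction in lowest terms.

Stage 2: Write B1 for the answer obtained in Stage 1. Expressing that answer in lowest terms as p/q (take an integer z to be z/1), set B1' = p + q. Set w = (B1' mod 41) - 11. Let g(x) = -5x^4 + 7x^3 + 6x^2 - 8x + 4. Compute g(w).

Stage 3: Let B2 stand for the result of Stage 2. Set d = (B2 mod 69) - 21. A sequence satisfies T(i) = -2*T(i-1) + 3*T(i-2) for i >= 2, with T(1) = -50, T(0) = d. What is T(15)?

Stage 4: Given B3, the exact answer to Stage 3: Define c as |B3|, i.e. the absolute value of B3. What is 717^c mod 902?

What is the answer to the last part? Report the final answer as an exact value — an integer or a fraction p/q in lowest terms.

Stage 1: total draws C(10,6) = 210; favorable C(2,2)*C(8,4) = 70; P = 1/3; answer 1/3
Stage 2: B1 = 1/3; threaded value p + q = 4; w = -7; -5*(-7)^4 + 7*(-7)^3 + 6*(-7)^2 - 8*(-7)^1 + 4 = (-12005) + (-2401) + (294) + (56) + (4) = -14052; answer -14052
Stage 3: B2 = -14052; d = 3; T(2) = -2*(-50) + 3*(3) = 109; iterating: T(2)=109, T(3)=-368, T(4)=1063, T(5)=-3230, T(6)=9649, T(7)=-28988, T(8)=86923, T(9)=-260810, T(10)=782389, T(11)=-2347208, T(12)=7041583, T(13)=-21124790, T(14)=63374329, T(15)=-190123028; answer -190123028
Stage 4: B3 = -190123028; c = 190123028; squarings mod 902: 717^1=717, 717^2=851, 717^4=797, 717^8=201, 717^16=713, 717^32=543, 717^64=797, 717^128=201, 717^256=713, 717^512=543, 717^1024=797, 717^2048=201, 717^4096=713, 717^8192=543, 717^16384=797, 717^32768=201, 717^65536=713, 717^131072=543, 717^262144=797, 717^524288=201, 717^1048576=713, 717^2097152=543, 717^4194304=797, 717^8388608=201, 717^16777216=713, 717^33554432=543, 717^67108864=797, 717^134217728=201; 717^190123028 = 717^4 * 717^16 * 717^1024 * 717^2048 * 717^65536 * 717^262144 * 717^1048576 * 717^4194304 * 717^16777216 * 717^33554432 * 717^134217728 = 201 (mod 902); answer 201

201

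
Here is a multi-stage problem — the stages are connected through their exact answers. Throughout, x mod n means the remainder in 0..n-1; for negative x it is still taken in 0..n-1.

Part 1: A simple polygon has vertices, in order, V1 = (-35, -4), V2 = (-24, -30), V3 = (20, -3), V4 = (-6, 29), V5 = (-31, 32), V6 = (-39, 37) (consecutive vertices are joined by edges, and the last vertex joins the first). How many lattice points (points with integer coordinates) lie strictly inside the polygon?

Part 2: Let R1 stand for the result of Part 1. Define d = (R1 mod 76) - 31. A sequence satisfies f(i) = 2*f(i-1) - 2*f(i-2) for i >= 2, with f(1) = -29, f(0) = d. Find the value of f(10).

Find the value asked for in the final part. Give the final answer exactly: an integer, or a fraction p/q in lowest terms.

-480

Part 1: cross terms: (-35*-30 - -24*-4)=954, (-24*-3 - 20*-30)=672, (20*29 - -6*-3)=562, (-6*32 - -31*29)=707, (-31*37 - -39*32)=101, (-39*-4 - -35*37)=1451; twice the area = |4447| = 4447; area = 4447/2; boundary points = 1 + 1 + 2 + 1 + 1 + 1 = 7; strictly interior points = area - boundary/2 + 1 = 2221; answer 2221
Part 2: R1 = 2221; d = -14; f(2) = 2*(-29) - 2*(-14) = -30; iterating: f(2)=-30, f(3)=-2, f(4)=56, f(5)=116, f(6)=120, f(7)=8, f(8)=-224, f(9)=-464, f(10)=-480; answer -480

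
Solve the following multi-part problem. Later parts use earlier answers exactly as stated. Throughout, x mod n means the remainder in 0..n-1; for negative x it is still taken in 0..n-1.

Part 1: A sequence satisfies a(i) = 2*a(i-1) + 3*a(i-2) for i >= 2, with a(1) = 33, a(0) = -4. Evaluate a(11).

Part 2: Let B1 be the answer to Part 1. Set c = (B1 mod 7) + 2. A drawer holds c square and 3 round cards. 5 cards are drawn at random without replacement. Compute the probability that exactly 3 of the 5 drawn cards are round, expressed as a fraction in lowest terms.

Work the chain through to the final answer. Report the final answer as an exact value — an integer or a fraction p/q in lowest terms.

2/7

Part 1: a(2) = 2*(33) + 3*(-4) = 54; iterating: a(2)=54, a(3)=207, a(4)=576, a(5)=1773, a(6)=5274, a(7)=15867, a(8)=47556, a(9)=142713, a(10)=428094, a(11)=1284327; answer 1284327
Part 2: B1 = 1284327; c = 4; total draws C(7,5) = 21; favorable C(3,3)*C(4,2) = 6; P = 2/7; answer 2/7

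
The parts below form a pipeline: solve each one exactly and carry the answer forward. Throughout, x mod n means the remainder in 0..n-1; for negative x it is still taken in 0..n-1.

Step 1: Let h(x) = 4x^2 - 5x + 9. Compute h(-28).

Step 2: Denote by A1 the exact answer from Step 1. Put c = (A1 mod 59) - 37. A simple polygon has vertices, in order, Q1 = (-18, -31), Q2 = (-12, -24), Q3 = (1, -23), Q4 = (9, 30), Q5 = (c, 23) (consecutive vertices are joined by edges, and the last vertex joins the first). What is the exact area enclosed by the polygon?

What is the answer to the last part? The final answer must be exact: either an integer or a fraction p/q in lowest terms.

Step 1: 4*(-28)^2 - 5*(-28)^1 + 9 = (3136) + (140) + (9) = 3285; answer 3285
Step 2: A1 = 3285; c = 3; cross terms: (-18*-24 - -12*-31)=60, (-12*-23 - 1*-24)=300, (1*30 - 9*-23)=237, (9*23 - 3*30)=117, (3*-31 - -18*23)=321; twice the area = |1035| = 1035; area = 1035/2; answer 1035/2

1035/2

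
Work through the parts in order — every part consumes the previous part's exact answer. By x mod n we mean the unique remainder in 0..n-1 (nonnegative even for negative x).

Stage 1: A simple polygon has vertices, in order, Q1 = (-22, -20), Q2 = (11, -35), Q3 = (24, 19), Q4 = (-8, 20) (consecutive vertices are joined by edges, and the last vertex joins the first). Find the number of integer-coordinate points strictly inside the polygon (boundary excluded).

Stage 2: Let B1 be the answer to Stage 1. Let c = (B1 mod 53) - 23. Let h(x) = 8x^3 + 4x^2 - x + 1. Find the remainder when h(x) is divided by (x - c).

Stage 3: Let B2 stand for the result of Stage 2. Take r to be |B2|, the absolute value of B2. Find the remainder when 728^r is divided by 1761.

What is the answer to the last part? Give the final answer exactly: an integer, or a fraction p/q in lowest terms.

1559

Stage 1: cross terms: (-22*-35 - 11*-20)=990, (11*19 - 24*-35)=1049, (24*20 - -8*19)=632, (-8*-20 - -22*20)=600; twice the area = |3271| = 3271; area = 3271/2; boundary points = 3 + 1 + 1 + 2 = 7; strictly interior points = area - boundary/2 + 1 = 1633; answer 1633
Stage 2: B1 = 1633; c = 20; remainder = value at the root: 8*(20)^3 + 4*(20)^2 - 1*(20)^1 + 1 = (64000) + (1600) + (-20) + (1) = 65581; answer 65581
Stage 3: B2 = 65581; r = 65581; squarings mod 1761: 728^1=728, 728^2=1684, 728^4=646, 728^8=1720, 728^16=1681, 728^32=1117, 728^64=901, 728^128=1741, 728^256=400, 728^512=1510, 728^1024=1366, 728^2048=1057, 728^4096=775, 728^8192=124, 728^16384=1288, 728^32768=82, 728^65536=1441; 728^65581 = 728^1 * 728^4 * 728^8 * 728^32 * 728^65536 = 1559 (mod 1761); answer 1559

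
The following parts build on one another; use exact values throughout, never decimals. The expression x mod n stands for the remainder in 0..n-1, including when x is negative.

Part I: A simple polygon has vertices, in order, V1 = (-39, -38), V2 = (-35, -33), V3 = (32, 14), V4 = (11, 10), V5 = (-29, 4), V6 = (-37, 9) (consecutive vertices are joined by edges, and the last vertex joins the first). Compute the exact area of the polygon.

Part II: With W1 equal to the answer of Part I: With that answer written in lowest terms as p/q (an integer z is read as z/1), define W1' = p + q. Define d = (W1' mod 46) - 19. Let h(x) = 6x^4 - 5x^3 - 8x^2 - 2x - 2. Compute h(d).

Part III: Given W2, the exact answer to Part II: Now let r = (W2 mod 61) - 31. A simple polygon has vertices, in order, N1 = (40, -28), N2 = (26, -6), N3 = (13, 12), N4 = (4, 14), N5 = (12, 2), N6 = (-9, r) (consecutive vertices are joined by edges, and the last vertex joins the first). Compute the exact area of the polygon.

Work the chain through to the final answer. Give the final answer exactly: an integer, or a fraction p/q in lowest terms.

477

Part I: cross terms: (-39*-33 - -35*-38)=-43, (-35*14 - 32*-33)=566, (32*10 - 11*14)=166, (11*4 - -29*10)=334, (-29*9 - -37*4)=-113, (-37*-38 - -39*9)=1757; twice the area = |2667| = 2667; area = 2667/2; answer 2667/2
Part II: W1 = 2667/2; threaded value p + q = 2669; d = -18; 6*(-18)^4 - 5*(-18)^3 - 8*(-18)^2 - 2*(-18)^1 - 2 = (629856) + (29160) + (-2592) + (36) + (-2) = 656458; answer 656458
Part III: W2 = 656458; r = 6; cross terms: (40*-6 - 26*-28)=488, (26*12 - 13*-6)=390, (13*14 - 4*12)=134, (4*2 - 12*14)=-160, (12*6 - -9*2)=90, (-9*-28 - 40*6)=12; twice the area = |954| = 954; area = 477; answer 477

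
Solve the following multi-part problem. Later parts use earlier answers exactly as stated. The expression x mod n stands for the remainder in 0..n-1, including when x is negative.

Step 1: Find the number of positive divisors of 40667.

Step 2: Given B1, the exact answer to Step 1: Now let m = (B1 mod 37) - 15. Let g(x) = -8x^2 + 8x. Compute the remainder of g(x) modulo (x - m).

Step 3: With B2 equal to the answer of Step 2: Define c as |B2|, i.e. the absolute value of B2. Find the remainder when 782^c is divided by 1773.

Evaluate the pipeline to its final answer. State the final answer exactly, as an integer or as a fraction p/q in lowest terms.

361

Step 1: 40667 = 11 * 3697; number of divisors = (1+1) * (1+1) = 4; answer 4
Step 2: B1 = 4; m = -11; remainder = value at the root: -8*(-11)^2 + 8*(-11)^1 = (-968) + (-88) = -1056; answer -1056
Step 3: B2 = -1056; c = 1056; squarings mod 1773: 782^1=782, 782^2=1612, 782^4=1099, 782^8=388, 782^16=1612, 782^32=1099, 782^64=388, 782^128=1612, 782^256=1099, 782^512=388, 782^1024=1612; 782^1056 = 782^32 * 782^1024 = 361 (mod 1773); answer 361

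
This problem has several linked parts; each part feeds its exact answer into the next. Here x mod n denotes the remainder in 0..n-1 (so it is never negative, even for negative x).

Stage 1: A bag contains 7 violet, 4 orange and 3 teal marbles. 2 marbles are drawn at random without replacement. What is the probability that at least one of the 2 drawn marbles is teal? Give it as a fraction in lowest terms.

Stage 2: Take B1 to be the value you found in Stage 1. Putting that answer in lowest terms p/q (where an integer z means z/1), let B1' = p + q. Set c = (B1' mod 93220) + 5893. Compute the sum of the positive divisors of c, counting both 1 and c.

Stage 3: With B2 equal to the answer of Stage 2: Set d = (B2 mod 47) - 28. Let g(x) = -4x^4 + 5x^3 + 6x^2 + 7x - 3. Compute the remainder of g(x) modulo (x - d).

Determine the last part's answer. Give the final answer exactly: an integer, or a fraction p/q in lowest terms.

-97

Stage 1: total draws C(14,2) = 91; complement C(11,2) = 55; favorable 91 - 55 = 36; P = 36/91; answer 36/91
Stage 2: B1 = 36/91; threaded value p + q = 127; c = 6020; 6020 = 2^2 * 5 * 7 * 43; sigma = (1 + 2 + 4) * (1 + 5) * (1 + 7) * (1 + 43) = 7 * 6 * 8 * 44 = 14784; answer 14784
Stage 3: B2 = 14784; d = -2; remainder = value at the root: -4*(-2)^4 + 5*(-2)^3 + 6*(-2)^2 + 7*(-2)^1 - 3 = (-64) + (-40) + (24) + (-14) + (-3) = -97; answer -97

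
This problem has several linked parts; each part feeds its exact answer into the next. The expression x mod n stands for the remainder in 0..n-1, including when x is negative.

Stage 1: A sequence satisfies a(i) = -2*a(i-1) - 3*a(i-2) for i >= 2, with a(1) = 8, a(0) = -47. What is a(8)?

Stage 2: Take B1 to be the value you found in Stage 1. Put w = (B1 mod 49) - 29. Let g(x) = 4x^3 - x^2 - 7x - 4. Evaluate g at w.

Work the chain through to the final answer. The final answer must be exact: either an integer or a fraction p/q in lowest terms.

-16532

Stage 1: a(2) = -2*(8) - 3*(-47) = 125; iterating: a(2)=125, a(3)=-274, a(4)=173, a(5)=476, a(6)=-1471, a(7)=1514, a(8)=1385; answer 1385
Stage 2: B1 = 1385; w = -16; 4*(-16)^3 - 1*(-16)^2 - 7*(-16)^1 - 4 = (-16384) + (-256) + (112) + (-4) = -16532; answer -16532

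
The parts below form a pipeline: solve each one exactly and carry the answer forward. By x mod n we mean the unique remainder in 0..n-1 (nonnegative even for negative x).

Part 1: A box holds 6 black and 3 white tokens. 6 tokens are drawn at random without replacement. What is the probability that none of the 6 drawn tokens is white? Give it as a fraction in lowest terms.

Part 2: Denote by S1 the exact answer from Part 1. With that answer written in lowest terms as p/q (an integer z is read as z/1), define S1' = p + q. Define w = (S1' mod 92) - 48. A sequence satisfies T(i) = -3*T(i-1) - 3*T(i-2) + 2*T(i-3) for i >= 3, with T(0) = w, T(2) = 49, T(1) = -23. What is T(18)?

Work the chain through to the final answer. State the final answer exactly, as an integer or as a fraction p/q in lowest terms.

-589760

Part 1: total draws C(9,6) = 84; favorable C(6,6) = 1; P = 1/84; answer 1/84
Part 2: S1 = 1/84; threaded value p + q = 85; w = 37; T(3) = -3*(49) - 3*(-23) + 2*(37) = -4; iterating: T(3)=-4, T(4)=-181, T(5)=653, T(6)=-1424, T(7)=1951, T(8)=-275, T(9)=-7876, T(10)=28355, T(11)=-61987, T(12)=85144, T(13)=-12761, T(14)=-341123, T(15)=1231940, T(16)=-2697973, T(17)=3715853, T(18)=-589760; answer -589760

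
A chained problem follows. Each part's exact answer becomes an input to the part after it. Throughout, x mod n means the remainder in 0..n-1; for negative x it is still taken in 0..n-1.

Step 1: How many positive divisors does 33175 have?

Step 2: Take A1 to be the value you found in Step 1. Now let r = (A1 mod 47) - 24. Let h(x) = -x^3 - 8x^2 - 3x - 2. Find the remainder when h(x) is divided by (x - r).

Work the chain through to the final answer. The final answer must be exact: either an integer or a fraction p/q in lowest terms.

3292

Step 1: 33175 = 5^2 * 1327; number of divisors = (2+1) * (1+1) = 6; answer 6
Step 2: A1 = 6; r = -18; remainder = value at the root: -1*(-18)^3 - 8*(-18)^2 - 3*(-18)^1 - 2 = (5832) + (-2592) + (54) + (-2) = 3292; answer 3292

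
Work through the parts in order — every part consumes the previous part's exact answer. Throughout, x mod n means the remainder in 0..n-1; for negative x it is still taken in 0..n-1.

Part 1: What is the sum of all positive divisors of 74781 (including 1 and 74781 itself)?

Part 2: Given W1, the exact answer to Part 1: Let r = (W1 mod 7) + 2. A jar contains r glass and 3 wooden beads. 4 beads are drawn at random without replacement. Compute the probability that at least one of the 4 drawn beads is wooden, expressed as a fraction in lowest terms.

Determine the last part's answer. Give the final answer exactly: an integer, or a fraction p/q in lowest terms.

34/35

Part 1: 74781 = 3^2 * 7 * 1187; sigma = (1 + 3 + 9) * (1 + 7) * (1 + 1187) = 13 * 8 * 1188 = 123552; answer 123552
Part 2: W1 = 123552; r = 4; total draws C(7,4) = 35; complement C(4,4) = 1; favorable 35 - 1 = 34; P = 34/35; answer 34/35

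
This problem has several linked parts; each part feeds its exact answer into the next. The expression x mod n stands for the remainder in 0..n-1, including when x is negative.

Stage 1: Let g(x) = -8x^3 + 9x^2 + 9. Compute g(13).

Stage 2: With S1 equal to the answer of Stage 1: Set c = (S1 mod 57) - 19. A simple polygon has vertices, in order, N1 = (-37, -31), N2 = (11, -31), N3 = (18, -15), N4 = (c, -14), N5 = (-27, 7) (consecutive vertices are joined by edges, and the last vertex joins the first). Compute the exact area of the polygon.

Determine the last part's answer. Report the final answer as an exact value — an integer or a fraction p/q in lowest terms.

2545/2

Stage 1: -8*(13)^3 + 9*(13)^2 + 9 = (-17576) + (1521) + (9) = -16046; answer -16046
Stage 2: S1 = -16046; c = 9; cross terms: (-37*-31 - 11*-31)=1488, (11*-15 - 18*-31)=393, (18*-14 - 9*-15)=-117, (9*7 - -27*-14)=-315, (-27*-31 - -37*7)=1096; twice the area = |2545| = 2545; area = 2545/2; answer 2545/2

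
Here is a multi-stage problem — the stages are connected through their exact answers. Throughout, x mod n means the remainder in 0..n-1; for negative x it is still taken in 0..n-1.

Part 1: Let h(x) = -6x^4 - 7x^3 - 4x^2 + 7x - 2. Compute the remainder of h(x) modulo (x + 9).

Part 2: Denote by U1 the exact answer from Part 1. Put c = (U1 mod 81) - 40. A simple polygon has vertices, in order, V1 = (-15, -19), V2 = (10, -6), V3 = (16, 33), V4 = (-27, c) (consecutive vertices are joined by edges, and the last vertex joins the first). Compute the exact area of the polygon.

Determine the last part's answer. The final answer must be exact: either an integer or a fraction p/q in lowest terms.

Part 1: remainder = value at the root: -6*(-9)^4 - 7*(-9)^3 - 4*(-9)^2 + 7*(-9)^1 - 2 = (-39366) + (5103) + (-324) + (-63) + (-2) = -34652; answer -34652
Part 2: U1 = -34652; c = -24; cross terms: (-15*-6 - 10*-19)=280, (10*33 - 16*-6)=426, (16*-24 - -27*33)=507, (-27*-19 - -15*-24)=153; twice the area = |1366| = 1366; area = 683; answer 683

683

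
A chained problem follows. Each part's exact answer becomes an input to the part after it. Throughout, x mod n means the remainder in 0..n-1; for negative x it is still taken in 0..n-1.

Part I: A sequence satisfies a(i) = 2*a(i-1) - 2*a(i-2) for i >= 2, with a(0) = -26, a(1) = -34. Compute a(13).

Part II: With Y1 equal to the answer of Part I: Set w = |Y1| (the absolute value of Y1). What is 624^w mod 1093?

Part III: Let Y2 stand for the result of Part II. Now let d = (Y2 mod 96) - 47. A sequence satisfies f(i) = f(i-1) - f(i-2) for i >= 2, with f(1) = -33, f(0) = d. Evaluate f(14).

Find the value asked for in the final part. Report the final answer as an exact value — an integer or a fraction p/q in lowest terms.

Part I: a(2) = 2*(-34) - 2*(-26) = -16; iterating: a(2)=-16, a(3)=36, a(4)=104, a(5)=136, a(6)=64, a(7)=-144, a(8)=-416, a(9)=-544, a(10)=-256, a(11)=576, a(12)=1664, a(13)=2176; answer 2176
Part II: Y1 = 2176; w = 2176; squarings mod 1093: 624^1=624, 624^2=268, 624^4=779, 624^8=226, 624^16=798, 624^32=678, 624^64=624, 624^128=268, 624^256=779, 624^512=226, 624^1024=798, 624^2048=678; 624^2176 = 624^128 * 624^2048 = 266 (mod 1093); answer 266
Part III: Y2 = 266; d = 27; f(2) = 1*(-33) - 1*(27) = -60; iterating: f(2)=-60, f(3)=-27, f(4)=33, f(5)=60, f(6)=27, f(7)=-33, f(8)=-60, f(9)=-27, f(10)=33, f(11)=60, f(12)=27, f(13)=-33, f(14)=-60; answer -60

-60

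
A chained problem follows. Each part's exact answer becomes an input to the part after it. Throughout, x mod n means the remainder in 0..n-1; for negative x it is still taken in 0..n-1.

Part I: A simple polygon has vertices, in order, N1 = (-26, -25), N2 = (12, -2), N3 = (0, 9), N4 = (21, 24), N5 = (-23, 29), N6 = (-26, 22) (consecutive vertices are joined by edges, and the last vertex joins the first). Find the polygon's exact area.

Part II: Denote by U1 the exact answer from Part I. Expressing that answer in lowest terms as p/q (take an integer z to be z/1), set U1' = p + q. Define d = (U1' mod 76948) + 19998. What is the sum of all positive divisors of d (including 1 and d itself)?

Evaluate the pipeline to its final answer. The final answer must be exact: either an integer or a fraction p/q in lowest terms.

Part I: cross terms: (-26*-2 - 12*-25)=352, (12*9 - 0*-2)=108, (0*24 - 21*9)=-189, (21*29 - -23*24)=1161, (-23*22 - -26*29)=248, (-26*-25 - -26*22)=1222; twice the area = |2902| = 2902; area = 1451; answer 1451
Part II: U1 = 1451; threaded value p + q = 1452; d = 21450; 21450 = 2 * 3 * 5^2 * 11 * 13; sigma = (1 + 2) * (1 + 3) * (1 + 5 + 25) * (1 + 11) * (1 + 13) = 3 * 4 * 31 * 12 * 14 = 62496; answer 62496

62496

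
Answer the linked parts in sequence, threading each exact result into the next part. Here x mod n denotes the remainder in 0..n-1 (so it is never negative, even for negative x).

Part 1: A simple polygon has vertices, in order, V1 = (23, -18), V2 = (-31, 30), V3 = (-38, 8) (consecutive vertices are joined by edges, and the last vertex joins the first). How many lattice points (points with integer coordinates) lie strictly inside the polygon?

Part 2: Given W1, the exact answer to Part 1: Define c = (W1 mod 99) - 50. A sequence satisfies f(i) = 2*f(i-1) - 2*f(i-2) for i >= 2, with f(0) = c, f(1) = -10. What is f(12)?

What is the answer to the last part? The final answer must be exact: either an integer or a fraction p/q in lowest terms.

-1024

Part 1: cross terms: (23*30 - -31*-18)=132, (-31*8 - -38*30)=892, (-38*-18 - 23*8)=500; twice the area = |1524| = 1524; area = 762; boundary points = 6 + 1 + 1 = 8; strictly interior points = area - boundary/2 + 1 = 759; answer 759
Part 2: W1 = 759; c = 16; f(2) = 2*(-10) - 2*(16) = -52; iterating: f(2)=-52, f(3)=-84, f(4)=-64, f(5)=40, f(6)=208, f(7)=336, f(8)=256, f(9)=-160, f(10)=-832, f(11)=-1344, f(12)=-1024; answer -1024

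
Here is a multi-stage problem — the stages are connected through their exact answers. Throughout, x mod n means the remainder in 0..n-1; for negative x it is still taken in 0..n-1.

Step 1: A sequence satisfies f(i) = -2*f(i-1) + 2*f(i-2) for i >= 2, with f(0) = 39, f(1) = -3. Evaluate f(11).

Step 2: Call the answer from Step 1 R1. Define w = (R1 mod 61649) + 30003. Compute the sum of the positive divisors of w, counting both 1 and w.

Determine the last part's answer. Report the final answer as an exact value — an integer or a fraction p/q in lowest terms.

Step 1: f(2) = -2*(-3) + 2*(39) = 84; iterating: f(2)=84, f(3)=-174, f(4)=516, f(5)=-1380, f(6)=3792, f(7)=-10344, f(8)=28272, f(9)=-77232, f(10)=211008, f(11)=-576480; answer -576480
Step 2: R1 = -576480; w = 70013; 70013 = 53 * 1321; sigma = (1 + 53) * (1 + 1321) = 54 * 1322 = 71388; answer 71388

71388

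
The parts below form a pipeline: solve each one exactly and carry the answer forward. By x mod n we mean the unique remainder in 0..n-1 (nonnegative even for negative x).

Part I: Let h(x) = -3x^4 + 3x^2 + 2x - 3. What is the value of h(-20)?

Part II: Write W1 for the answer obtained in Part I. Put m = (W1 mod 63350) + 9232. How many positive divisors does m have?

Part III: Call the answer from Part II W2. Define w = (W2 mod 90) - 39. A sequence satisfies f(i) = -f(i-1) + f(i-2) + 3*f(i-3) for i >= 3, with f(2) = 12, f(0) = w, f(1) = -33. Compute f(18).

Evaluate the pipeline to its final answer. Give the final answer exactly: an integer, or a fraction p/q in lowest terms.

Part I: -3*(-20)^4 + 3*(-20)^2 + 2*(-20)^1 - 3 = (-480000) + (1200) + (-40) + (-3) = -478843; answer -478843
Part II: W1 = -478843; m = 37189; 37189 is prime, so its only divisors are 1 and 37189; count = 2; answer 2
Part III: W2 = 2; w = -37; f(3) = -1*(12) + 1*(-33) + 3*(-37) = -156; iterating: f(3)=-156, f(4)=69, f(5)=-189, f(6)=-210, f(7)=228, f(8)=-1005, f(9)=603, f(10)=-924, f(11)=-1488, f(12)=2373, f(13)=-6633, f(14)=4542, f(15)=-4056, f(16)=-11301, f(17)=20871, f(18)=-44340; answer -44340

-44340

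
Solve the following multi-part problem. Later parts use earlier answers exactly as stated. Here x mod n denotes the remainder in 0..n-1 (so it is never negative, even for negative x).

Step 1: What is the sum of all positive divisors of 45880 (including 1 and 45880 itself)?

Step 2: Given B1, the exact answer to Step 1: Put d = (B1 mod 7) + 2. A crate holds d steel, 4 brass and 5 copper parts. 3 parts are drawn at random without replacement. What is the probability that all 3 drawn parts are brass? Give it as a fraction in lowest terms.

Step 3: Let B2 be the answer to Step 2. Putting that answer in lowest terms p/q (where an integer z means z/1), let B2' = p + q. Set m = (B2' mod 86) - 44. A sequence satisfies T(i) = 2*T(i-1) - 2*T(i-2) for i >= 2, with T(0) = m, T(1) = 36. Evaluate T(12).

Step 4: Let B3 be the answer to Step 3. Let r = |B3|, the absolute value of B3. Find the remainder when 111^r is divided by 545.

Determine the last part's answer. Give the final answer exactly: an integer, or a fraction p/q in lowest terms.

481

Step 1: 45880 = 2^3 * 5 * 31 * 37; sigma = (1 + 2 + 4 + 8) * (1 + 5) * (1 + 31) * (1 + 37) = 15 * 6 * 32 * 38 = 109440; answer 109440
Step 2: B1 = 109440; d = 4; total draws C(13,3) = 286; favorable C(4,3) = 4; P = 2/143; answer 2/143
Step 3: B2 = 2/143; threaded value p + q = 145; m = 15; T(2) = 2*(36) - 2*(15) = 42; iterating: T(2)=42, T(3)=12, T(4)=-60, T(5)=-144, T(6)=-168, T(7)=-48, T(8)=240, T(9)=576, T(10)=672, T(11)=192, T(12)=-960; answer -960
Step 4: B3 = -960; r = 960; squarings mod 545: 111^1=111, 111^2=331, 111^4=16, 111^8=256, 111^16=136, 111^32=511, 111^64=66, 111^128=541, 111^256=16, 111^512=256; 111^960 = 111^64 * 111^128 * 111^256 * 111^512 = 481 (mod 545); answer 481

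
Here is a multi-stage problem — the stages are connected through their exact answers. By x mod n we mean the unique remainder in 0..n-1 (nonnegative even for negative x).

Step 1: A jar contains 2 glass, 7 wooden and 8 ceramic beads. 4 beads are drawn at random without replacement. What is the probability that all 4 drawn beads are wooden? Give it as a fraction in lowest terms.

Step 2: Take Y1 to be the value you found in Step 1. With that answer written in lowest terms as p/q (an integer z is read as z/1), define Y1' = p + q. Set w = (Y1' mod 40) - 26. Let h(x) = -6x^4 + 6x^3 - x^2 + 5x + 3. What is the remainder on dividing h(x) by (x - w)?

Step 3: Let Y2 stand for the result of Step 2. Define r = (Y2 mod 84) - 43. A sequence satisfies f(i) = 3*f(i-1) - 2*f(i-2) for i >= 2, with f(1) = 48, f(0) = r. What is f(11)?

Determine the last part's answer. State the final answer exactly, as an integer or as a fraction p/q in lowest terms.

Step 1: total draws C(17,4) = 2380; favorable C(7,4) = 35; P = 1/68; answer 1/68
Step 2: Y1 = 1/68; threaded value p + q = 69; w = 3; remainder = value at the root: -6*(3)^4 + 6*(3)^3 - 1*(3)^2 + 5*(3)^1 + 3 = (-486) + (162) + (-9) + (15) + (3) = -315; answer -315
Step 3: Y2 = -315; r = -22; f(2) = 3*(48) - 2*(-22) = 188; iterating: f(2)=188, f(3)=468, f(4)=1028, f(5)=2148, f(6)=4388, f(7)=8868, f(8)=17828, f(9)=35748, f(10)=71588, f(11)=143268; answer 143268

143268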